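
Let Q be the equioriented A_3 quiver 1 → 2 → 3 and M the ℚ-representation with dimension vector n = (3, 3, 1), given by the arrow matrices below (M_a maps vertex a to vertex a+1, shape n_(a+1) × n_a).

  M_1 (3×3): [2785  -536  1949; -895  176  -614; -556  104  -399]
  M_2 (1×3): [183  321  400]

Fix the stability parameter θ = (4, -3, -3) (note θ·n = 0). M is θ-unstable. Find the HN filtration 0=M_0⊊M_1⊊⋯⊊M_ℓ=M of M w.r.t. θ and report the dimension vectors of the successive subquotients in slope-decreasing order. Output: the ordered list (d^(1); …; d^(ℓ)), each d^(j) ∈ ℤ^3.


Interval decomposition of M: I[1,1], I[1,2], I[1,3], I[2,2].
HN type (ℓ=4): μ^(1)=4; μ^(2)=1/2; μ^(3)=-2/3; μ^(4)=-3

((1, 0, 0); (1, 1, 0); (1, 1, 1); (0, 1, 0))


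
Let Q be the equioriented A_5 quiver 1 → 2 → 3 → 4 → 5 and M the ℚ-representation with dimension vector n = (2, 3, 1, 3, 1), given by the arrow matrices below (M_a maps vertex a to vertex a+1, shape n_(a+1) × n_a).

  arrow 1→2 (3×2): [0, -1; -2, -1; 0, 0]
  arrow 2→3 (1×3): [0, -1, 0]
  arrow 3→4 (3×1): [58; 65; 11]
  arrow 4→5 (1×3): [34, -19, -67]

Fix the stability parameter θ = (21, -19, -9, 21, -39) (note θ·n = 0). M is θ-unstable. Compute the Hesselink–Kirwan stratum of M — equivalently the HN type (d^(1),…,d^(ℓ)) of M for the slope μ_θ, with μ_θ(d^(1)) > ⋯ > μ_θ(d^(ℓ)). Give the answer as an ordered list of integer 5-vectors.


Interval decomposition of M: I[1,2], I[1,4], I[2,2], I[4,4], I[4,5].
HN type (ℓ=5): μ^(1)=21; μ^(2)=1; μ^(3)=-7/3; μ^(4)=-9; μ^(5)=-19

((0, 0, 0, 2, 0); (1, 1, 0, 0, 0); (1, 1, 1, 0, 0); (0, 0, 0, 1, 1); (0, 1, 0, 0, 0))


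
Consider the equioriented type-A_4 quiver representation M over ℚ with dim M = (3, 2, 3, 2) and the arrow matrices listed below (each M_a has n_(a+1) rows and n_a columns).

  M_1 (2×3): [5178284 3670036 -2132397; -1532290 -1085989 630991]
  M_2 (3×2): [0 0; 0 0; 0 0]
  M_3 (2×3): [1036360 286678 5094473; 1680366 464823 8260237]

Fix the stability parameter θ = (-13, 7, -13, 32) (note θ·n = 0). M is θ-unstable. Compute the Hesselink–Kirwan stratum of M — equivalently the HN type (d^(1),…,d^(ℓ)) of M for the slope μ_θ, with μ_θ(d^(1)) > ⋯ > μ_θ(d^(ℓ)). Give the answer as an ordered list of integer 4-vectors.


Via rank(M_{q-1}∘⋯∘M_p): M ≅ I[1,1], I[1,2]^2, I[3,3], I[3,4]^2.
μ_θ-semistable layers: μ^(1)=32; μ^(2)=7; μ^(3)=-13

((0, 0, 0, 2); (0, 2, 0, 0); (3, 0, 3, 0))


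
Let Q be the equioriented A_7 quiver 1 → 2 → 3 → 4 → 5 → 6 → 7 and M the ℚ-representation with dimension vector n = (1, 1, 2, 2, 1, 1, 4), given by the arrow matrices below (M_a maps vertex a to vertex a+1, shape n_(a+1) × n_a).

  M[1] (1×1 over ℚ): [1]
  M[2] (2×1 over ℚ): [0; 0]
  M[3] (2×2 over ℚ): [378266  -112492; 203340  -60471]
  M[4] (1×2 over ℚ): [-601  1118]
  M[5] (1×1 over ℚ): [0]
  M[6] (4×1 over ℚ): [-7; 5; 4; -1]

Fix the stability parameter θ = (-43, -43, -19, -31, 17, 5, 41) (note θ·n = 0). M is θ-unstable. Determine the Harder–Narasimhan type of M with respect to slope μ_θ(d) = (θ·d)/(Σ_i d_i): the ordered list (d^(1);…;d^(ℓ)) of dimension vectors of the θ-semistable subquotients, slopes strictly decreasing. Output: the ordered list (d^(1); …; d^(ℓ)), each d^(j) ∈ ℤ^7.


Interval decomposition of M: I[1,2], I[3,4], I[3,5], I[6,7], I[7,7]^3.
HN type (ℓ=5): μ^(1)=41; μ^(2)=17; μ^(3)=5; μ^(4)=-25; μ^(5)=-43

((0, 0, 0, 0, 0, 0, 4); (0, 0, 0, 0, 1, 0, 0); (0, 0, 0, 0, 0, 1, 0); (0, 0, 2, 2, 0, 0, 0); (1, 1, 0, 0, 0, 0, 0))


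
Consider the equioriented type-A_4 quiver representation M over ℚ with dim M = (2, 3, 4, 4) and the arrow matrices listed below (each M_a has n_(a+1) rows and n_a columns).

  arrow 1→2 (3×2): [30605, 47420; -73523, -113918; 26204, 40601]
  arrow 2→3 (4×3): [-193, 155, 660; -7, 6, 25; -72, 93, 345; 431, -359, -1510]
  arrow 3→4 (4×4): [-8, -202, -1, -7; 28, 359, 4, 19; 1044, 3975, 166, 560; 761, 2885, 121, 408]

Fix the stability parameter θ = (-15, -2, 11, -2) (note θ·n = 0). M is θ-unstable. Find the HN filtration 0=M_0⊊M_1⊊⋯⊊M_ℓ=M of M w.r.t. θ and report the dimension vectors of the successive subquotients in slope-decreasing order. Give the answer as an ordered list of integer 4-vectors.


Barcode: M ≅ I[1,2], I[1,4], I[2,4], I[3,4]^2. HN layers by μ_θ (3 steps, strictly decreasing):
  μ^(1)=9/2; μ^(2)=-2; μ^(3)=-15

((0, 0, 4, 4); (0, 3, 0, 0); (2, 0, 0, 0))


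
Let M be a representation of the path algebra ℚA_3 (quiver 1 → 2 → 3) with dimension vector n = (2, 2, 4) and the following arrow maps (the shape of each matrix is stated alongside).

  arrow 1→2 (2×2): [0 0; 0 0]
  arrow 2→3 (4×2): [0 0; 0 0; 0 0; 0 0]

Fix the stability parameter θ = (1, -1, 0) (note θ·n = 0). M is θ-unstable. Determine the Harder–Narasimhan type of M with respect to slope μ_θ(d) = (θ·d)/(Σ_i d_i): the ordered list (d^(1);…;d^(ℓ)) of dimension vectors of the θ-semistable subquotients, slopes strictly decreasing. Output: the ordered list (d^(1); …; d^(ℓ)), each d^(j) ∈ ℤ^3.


Via rank(M_{q-1}∘⋯∘M_p): M ≅ I[1,1]^2, I[2,2]^2, I[3,3]^4.
μ_θ-semistable layers: μ^(1)=1; μ^(2)=0; μ^(3)=-1

((2, 0, 0); (0, 0, 4); (0, 2, 0))


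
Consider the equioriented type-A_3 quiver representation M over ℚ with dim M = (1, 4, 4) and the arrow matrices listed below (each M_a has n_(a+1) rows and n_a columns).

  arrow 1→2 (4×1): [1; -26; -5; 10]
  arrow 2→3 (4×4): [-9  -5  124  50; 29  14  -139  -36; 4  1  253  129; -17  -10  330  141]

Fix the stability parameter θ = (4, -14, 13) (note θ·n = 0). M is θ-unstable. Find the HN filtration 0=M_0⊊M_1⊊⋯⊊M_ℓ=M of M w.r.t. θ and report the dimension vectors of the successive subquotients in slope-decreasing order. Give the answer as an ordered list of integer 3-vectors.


Interval decomposition of M: I[1,3], I[2,3]^3.
HN type (ℓ=3): μ^(1)=13; μ^(2)=-5; μ^(3)=-14

((0, 0, 4); (1, 1, 0); (0, 3, 0))


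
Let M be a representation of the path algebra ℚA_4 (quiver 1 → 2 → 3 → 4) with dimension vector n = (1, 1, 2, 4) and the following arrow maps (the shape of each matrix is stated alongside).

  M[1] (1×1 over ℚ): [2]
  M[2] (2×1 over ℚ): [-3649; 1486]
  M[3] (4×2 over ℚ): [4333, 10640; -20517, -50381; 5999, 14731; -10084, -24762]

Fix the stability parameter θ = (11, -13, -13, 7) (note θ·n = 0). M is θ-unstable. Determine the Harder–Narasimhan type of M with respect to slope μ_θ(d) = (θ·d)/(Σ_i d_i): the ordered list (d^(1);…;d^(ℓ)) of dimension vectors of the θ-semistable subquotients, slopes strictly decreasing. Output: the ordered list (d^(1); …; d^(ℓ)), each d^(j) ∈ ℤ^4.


Barcode: M ≅ I[1,4], I[3,4], I[4,4]^2. HN layers by μ_θ (3 steps, strictly decreasing):
  μ^(1)=7; μ^(2)=-5; μ^(3)=-13

((0, 0, 0, 4); (1, 1, 1, 0); (0, 0, 1, 0))


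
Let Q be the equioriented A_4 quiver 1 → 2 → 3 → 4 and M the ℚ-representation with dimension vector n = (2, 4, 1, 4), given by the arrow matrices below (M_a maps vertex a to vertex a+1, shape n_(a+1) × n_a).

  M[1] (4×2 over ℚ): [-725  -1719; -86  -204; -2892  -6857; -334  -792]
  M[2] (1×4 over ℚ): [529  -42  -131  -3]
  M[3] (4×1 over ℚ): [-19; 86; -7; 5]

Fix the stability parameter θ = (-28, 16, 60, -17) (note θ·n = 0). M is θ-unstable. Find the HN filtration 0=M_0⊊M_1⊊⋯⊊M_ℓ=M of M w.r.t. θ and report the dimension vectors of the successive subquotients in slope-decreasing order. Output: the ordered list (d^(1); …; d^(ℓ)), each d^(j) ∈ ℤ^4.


Barcode: M ≅ I[1,2], I[1,4], I[2,2]^2, I[4,4]^3. HN layers by μ_θ (4 steps, strictly decreasing):
  μ^(1)=43/2; μ^(2)=16; μ^(3)=-17; μ^(4)=-28

((0, 0, 1, 1); (0, 4, 0, 0); (0, 0, 0, 3); (2, 0, 0, 0))


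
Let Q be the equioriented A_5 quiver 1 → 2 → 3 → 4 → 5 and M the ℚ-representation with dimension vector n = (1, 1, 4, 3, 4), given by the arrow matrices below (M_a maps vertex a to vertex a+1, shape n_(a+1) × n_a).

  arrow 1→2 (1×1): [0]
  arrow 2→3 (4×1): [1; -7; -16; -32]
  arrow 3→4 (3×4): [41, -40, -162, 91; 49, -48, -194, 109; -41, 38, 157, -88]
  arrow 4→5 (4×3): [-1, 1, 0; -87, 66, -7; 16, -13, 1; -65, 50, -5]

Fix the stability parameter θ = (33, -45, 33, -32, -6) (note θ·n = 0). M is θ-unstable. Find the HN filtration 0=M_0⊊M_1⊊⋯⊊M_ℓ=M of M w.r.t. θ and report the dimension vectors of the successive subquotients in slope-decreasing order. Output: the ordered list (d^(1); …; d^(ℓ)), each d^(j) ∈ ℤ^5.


Interval decomposition of M: I[1,1], I[2,4], I[3,3], I[3,5]^2, I[5,5]^2.
HN type (ℓ=5): μ^(1)=33; μ^(2)=1/2; μ^(3)=-5/3; μ^(4)=-6; μ^(5)=-45

((1, 0, 1, 0, 0); (0, 0, 1, 1, 0); (0, 0, 2, 2, 2); (0, 0, 0, 0, 2); (0, 1, 0, 0, 0))


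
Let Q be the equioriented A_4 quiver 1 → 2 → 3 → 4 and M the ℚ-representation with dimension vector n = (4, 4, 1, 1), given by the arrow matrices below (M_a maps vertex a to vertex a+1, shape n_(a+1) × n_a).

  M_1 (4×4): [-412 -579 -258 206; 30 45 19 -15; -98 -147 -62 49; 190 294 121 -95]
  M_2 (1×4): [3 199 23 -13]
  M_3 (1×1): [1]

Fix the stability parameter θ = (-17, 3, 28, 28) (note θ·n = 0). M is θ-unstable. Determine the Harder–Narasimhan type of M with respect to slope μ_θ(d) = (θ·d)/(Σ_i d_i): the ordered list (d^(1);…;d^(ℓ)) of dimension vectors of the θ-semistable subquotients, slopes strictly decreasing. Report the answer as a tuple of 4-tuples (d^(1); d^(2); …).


Via rank(M_{q-1}∘⋯∘M_p): M ≅ I[1,1], I[1,2]^2, I[1,4], I[2,2].
μ_θ-semistable layers: μ^(1)=28; μ^(2)=3; μ^(3)=-17

((0, 0, 1, 1); (0, 4, 0, 0); (4, 0, 0, 0))


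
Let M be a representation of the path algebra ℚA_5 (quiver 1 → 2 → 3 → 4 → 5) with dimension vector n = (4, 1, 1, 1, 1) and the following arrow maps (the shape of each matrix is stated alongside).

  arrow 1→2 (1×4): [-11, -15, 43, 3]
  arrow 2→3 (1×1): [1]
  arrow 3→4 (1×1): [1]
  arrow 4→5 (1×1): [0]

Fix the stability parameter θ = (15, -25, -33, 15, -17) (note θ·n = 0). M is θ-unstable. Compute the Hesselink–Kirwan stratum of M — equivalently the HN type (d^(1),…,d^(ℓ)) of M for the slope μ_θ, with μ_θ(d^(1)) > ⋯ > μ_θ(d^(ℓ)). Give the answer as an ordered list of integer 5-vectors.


Interval decomposition of M: I[1,1]^3, I[1,4], I[5,5].
HN type (ℓ=3): μ^(1)=15; μ^(2)=-43/3; μ^(3)=-17

((3, 0, 0, 1, 0); (1, 1, 1, 0, 0); (0, 0, 0, 0, 1))


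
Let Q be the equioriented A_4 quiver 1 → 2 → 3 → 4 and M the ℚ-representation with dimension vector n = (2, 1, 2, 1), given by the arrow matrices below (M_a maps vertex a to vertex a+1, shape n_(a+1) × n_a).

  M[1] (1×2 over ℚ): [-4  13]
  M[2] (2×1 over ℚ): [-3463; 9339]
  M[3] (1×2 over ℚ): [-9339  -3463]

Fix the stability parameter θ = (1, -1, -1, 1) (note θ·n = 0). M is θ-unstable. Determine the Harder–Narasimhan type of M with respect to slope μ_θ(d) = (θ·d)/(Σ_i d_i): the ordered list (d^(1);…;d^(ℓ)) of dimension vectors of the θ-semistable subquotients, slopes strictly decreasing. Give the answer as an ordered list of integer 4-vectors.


Barcode: M ≅ I[1,1], I[1,3], I[3,4]. HN layers by μ_θ (3 steps, strictly decreasing):
  μ^(1)=1; μ^(2)=-1/3; μ^(3)=-1

((1, 0, 0, 1); (1, 1, 1, 0); (0, 0, 1, 0))


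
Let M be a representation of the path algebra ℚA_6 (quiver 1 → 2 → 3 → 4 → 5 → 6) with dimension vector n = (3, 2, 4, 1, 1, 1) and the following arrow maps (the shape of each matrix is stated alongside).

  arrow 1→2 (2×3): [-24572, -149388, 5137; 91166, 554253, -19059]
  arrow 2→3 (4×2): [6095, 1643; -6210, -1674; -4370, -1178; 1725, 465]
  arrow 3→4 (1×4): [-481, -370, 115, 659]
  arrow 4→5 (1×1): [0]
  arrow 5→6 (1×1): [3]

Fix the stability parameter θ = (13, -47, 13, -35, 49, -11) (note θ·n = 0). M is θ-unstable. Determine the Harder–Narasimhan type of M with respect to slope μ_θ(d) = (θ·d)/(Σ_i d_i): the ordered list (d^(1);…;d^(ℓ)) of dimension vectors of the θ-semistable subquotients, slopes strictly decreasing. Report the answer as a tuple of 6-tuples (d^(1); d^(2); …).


Barcode: M ≅ I[1,1], I[1,2], I[1,4], I[3,3]^3, I[5,6]. HN layers by μ_θ (4 steps, strictly decreasing):
  μ^(1)=19; μ^(2)=13; μ^(3)=-11; μ^(4)=-17

((0, 0, 0, 0, 1, 1); (1, 0, 3, 0, 0, 0); (0, 0, 1, 1, 0, 0); (2, 2, 0, 0, 0, 0))


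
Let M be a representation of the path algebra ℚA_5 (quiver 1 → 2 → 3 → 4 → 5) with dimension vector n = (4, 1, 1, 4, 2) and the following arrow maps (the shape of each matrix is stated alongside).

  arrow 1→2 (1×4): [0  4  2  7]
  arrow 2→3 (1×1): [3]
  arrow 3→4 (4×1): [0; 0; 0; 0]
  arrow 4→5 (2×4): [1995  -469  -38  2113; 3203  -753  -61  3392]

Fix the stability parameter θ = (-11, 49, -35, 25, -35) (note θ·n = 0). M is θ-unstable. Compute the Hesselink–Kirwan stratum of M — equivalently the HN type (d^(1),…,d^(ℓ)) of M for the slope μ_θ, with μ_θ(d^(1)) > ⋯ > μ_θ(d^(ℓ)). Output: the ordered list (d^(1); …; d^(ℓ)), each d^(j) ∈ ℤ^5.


Interval decomposition of M: I[1,1]^3, I[1,3], I[4,4]^2, I[4,5]^2.
HN type (ℓ=4): μ^(1)=25; μ^(2)=7; μ^(3)=-5; μ^(4)=-11

((0, 0, 0, 2, 0); (0, 1, 1, 0, 0); (0, 0, 0, 2, 2); (4, 0, 0, 0, 0))


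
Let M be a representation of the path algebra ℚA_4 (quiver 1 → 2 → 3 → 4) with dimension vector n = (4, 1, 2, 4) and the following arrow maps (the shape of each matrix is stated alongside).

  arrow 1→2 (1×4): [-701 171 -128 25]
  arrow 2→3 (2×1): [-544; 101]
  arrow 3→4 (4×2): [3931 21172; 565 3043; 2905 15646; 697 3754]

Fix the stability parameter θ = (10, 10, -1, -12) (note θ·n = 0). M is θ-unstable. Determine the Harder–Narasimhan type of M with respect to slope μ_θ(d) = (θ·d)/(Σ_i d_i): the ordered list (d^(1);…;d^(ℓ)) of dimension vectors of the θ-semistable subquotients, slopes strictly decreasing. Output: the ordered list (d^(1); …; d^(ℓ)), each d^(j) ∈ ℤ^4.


Barcode: M ≅ I[1,1]^3, I[1,4], I[3,4], I[4,4]^2. HN layers by μ_θ (4 steps, strictly decreasing):
  μ^(1)=10; μ^(2)=7/4; μ^(3)=-13/2; μ^(4)=-12

((3, 0, 0, 0); (1, 1, 1, 1); (0, 0, 1, 1); (0, 0, 0, 2))


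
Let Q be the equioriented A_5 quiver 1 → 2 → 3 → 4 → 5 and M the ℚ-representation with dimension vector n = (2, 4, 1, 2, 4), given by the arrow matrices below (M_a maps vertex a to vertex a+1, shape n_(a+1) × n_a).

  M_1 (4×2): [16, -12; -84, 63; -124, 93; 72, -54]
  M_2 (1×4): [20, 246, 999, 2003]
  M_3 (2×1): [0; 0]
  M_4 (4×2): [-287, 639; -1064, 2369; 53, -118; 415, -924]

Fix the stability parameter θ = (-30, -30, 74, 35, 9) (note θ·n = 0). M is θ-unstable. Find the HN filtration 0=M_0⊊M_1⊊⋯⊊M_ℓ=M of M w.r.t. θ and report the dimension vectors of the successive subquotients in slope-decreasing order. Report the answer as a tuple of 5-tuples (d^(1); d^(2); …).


Interval decomposition of M: I[1,1], I[1,3], I[2,2]^3, I[4,5]^2, I[5,5]^2.
HN type (ℓ=4): μ^(1)=74; μ^(2)=22; μ^(3)=9; μ^(4)=-30

((0, 0, 1, 0, 0); (0, 0, 0, 2, 2); (0, 0, 0, 0, 2); (2, 4, 0, 0, 0))


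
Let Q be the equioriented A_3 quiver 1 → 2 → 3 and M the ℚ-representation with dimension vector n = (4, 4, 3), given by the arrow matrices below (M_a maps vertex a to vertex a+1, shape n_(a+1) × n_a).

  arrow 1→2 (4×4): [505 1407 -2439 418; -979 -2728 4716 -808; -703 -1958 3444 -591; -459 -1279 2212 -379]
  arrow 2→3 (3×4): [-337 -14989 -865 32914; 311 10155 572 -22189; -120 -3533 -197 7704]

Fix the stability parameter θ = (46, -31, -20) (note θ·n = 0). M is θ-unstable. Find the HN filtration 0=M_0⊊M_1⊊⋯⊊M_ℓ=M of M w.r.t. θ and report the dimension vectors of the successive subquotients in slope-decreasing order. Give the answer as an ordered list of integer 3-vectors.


Barcode: M ≅ I[1,2], I[1,3]^3. HN layers by μ_θ (2 steps, strictly decreasing):
  μ^(1)=15/2; μ^(2)=-5/3

((1, 1, 0); (3, 3, 3))


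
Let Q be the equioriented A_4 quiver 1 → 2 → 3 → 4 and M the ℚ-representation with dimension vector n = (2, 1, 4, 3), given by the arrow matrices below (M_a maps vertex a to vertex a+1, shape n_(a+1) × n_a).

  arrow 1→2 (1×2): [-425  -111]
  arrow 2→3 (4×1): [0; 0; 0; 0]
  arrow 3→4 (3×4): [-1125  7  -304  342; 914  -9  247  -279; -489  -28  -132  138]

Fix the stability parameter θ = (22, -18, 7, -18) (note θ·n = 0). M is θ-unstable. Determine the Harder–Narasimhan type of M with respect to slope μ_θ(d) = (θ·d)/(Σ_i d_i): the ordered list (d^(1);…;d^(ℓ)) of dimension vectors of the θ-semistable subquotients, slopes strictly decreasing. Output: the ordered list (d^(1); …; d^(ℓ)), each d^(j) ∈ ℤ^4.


Via rank(M_{q-1}∘⋯∘M_p): M ≅ I[1,1], I[1,2], I[3,3], I[3,4]^3.
μ_θ-semistable layers: μ^(1)=22; μ^(2)=7; μ^(3)=2; μ^(4)=-11/2

((1, 0, 0, 0); (0, 0, 1, 0); (1, 1, 0, 0); (0, 0, 3, 3))


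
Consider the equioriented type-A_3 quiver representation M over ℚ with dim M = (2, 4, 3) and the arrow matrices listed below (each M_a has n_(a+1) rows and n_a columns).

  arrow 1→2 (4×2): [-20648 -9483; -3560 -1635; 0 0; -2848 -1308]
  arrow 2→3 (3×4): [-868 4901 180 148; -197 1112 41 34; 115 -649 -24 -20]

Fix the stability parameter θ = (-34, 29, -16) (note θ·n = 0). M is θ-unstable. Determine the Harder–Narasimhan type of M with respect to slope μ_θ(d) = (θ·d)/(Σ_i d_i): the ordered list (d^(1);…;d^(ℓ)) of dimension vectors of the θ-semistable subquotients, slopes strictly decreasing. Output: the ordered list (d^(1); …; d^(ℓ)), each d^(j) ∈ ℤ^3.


Barcode: M ≅ I[1,1], I[1,3], I[2,2], I[2,3]^2. HN layers by μ_θ (3 steps, strictly decreasing):
  μ^(1)=29; μ^(2)=13/2; μ^(3)=-34

((0, 1, 0); (0, 3, 3); (2, 0, 0))


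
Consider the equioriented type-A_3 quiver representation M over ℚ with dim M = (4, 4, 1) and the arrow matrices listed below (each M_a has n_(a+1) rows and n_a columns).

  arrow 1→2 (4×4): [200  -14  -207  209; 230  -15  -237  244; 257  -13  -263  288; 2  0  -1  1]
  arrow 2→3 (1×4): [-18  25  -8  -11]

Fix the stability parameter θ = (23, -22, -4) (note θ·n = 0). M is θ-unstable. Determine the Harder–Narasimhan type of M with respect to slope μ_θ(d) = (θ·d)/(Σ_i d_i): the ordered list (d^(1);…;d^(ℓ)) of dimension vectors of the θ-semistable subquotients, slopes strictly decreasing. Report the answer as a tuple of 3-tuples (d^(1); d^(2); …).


Interval decomposition of M: I[1,2]^3, I[1,3].
HN type (ℓ=2): μ^(1)=1/2; μ^(2)=-1

((3, 3, 0); (1, 1, 1))


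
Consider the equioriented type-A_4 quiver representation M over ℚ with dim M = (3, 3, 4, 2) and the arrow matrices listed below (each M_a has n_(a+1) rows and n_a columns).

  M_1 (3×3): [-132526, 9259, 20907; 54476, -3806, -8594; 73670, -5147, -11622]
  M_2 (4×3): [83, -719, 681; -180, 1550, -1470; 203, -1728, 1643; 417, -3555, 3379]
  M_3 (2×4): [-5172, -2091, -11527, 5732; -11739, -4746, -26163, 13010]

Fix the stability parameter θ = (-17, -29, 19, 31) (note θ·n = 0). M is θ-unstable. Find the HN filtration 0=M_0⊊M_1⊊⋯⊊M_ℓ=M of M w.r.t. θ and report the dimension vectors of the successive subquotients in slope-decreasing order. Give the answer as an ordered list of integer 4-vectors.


Interval decomposition of M: I[1,1], I[1,3], I[1,4], I[2,4], I[3,3].
HN type (ℓ=5): μ^(1)=31; μ^(2)=19; μ^(3)=-17; μ^(4)=-23; μ^(5)=-29

((0, 0, 0, 2); (0, 0, 4, 0); (1, 0, 0, 0); (2, 2, 0, 0); (0, 1, 0, 0))


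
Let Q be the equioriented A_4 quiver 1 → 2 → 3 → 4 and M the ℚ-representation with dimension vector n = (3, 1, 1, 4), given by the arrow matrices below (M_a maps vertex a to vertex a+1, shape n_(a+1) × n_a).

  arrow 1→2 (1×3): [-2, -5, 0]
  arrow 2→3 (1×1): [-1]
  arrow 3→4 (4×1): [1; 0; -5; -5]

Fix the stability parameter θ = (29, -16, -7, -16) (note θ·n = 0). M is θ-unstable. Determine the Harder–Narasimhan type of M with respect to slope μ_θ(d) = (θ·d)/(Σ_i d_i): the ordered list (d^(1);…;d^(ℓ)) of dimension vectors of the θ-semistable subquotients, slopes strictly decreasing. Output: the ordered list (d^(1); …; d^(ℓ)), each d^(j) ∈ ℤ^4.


Interval decomposition of M: I[1,1]^2, I[1,4], I[4,4]^3.
HN type (ℓ=3): μ^(1)=29; μ^(2)=-5/2; μ^(3)=-16

((2, 0, 0, 0); (1, 1, 1, 1); (0, 0, 0, 3))


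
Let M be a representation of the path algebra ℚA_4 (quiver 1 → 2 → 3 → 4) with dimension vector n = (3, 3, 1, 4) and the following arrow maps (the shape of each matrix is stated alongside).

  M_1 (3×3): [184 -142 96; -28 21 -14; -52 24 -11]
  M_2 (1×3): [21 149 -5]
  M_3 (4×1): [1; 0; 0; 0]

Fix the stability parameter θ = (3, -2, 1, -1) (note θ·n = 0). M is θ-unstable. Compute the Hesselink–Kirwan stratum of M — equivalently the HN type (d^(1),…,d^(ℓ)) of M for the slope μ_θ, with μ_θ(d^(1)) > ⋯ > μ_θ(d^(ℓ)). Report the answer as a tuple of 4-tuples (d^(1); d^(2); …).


Interval decomposition of M: I[1,1], I[1,2], I[1,4], I[2,2], I[4,4]^3.
HN type (ℓ=5): μ^(1)=3; μ^(2)=1/2; μ^(3)=1/4; μ^(4)=-1; μ^(5)=-2

((1, 0, 0, 0); (1, 1, 0, 0); (1, 1, 1, 1); (0, 0, 0, 3); (0, 1, 0, 0))


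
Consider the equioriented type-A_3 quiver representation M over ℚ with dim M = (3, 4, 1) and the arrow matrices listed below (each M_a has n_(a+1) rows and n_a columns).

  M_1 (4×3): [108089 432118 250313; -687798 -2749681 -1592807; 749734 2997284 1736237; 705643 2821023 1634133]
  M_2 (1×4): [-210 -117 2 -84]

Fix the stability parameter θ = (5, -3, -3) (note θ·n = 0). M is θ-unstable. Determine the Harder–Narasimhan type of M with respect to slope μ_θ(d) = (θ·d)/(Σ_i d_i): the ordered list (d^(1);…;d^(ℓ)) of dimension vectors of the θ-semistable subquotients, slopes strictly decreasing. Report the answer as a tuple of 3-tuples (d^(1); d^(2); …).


Via rank(M_{q-1}∘⋯∘M_p): M ≅ I[1,2]^2, I[1,3], I[2,2].
μ_θ-semistable layers: μ^(1)=1; μ^(2)=-1/3; μ^(3)=-3

((2, 2, 0); (1, 1, 1); (0, 1, 0))


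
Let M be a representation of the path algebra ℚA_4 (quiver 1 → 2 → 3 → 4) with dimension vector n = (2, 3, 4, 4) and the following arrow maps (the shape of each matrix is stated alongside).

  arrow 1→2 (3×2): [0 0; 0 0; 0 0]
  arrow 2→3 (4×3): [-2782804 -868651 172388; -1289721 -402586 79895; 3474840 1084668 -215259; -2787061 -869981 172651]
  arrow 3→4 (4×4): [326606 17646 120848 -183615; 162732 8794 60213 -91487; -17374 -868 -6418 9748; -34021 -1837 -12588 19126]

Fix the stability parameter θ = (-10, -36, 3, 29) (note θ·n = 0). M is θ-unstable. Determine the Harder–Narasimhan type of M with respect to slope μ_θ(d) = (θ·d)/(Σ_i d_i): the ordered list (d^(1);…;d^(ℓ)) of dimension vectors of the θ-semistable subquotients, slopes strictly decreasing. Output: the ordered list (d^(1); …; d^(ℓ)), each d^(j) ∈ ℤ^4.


Barcode: M ≅ I[1,1]^2, I[2,4]^3, I[3,4]. HN layers by μ_θ (4 steps, strictly decreasing):
  μ^(1)=29; μ^(2)=3; μ^(3)=-10; μ^(4)=-36

((0, 0, 0, 4); (0, 0, 4, 0); (2, 0, 0, 0); (0, 3, 0, 0))


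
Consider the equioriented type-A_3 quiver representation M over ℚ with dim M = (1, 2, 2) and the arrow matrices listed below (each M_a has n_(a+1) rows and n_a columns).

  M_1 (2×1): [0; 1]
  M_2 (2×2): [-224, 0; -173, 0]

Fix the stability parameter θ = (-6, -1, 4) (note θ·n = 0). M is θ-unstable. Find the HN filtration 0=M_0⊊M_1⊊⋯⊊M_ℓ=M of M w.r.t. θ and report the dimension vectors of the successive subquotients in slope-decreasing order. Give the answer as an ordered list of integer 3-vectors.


Barcode: M ≅ I[1,2], I[2,3], I[3,3]. HN layers by μ_θ (3 steps, strictly decreasing):
  μ^(1)=4; μ^(2)=-1; μ^(3)=-6

((0, 0, 2); (0, 2, 0); (1, 0, 0))


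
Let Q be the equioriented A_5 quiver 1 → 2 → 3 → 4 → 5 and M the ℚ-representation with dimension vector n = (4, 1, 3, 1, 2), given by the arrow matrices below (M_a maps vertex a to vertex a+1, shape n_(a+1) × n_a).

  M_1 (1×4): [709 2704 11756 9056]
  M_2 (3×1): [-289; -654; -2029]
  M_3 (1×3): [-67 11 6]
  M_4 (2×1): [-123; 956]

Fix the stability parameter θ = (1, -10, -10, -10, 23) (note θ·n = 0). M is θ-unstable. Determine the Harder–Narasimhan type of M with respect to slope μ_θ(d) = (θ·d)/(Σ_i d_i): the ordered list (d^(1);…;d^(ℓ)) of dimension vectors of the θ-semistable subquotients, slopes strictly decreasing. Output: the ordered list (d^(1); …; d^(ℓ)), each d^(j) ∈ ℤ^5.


Barcode: M ≅ I[1,1]^3, I[1,5], I[3,3]^2, I[5,5]. HN layers by μ_θ (4 steps, strictly decreasing):
  μ^(1)=23; μ^(2)=1; μ^(3)=-29/4; μ^(4)=-10

((0, 0, 0, 0, 2); (3, 0, 0, 0, 0); (1, 1, 1, 1, 0); (0, 0, 2, 0, 0))


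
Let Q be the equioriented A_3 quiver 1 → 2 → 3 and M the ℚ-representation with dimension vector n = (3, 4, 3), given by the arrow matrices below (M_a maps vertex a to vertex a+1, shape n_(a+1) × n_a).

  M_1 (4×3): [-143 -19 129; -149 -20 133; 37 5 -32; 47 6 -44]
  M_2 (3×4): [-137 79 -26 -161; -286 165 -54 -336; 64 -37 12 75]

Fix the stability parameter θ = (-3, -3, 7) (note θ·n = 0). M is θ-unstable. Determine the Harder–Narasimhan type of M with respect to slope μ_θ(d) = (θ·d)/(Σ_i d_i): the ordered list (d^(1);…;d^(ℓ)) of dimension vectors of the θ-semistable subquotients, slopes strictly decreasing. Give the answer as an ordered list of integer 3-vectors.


Interval decomposition of M: I[1,3]^3, I[2,2].
HN type (ℓ=2): μ^(1)=7; μ^(2)=-3

((0, 0, 3); (3, 4, 0))


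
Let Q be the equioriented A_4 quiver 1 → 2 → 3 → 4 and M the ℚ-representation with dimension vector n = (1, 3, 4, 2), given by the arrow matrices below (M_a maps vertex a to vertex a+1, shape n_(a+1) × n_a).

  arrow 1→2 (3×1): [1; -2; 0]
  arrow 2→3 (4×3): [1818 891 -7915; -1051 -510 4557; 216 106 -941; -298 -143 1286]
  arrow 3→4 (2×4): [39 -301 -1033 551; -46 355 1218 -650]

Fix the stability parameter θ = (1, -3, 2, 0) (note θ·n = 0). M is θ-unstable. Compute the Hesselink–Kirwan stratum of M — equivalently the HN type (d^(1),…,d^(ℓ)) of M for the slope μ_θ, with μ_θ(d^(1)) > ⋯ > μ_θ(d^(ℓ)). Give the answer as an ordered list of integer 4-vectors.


Via rank(M_{q-1}∘⋯∘M_p): M ≅ I[1,4], I[2,3], I[2,4], I[3,3].
μ_θ-semistable layers: μ^(1)=2; μ^(2)=1; μ^(3)=-1; μ^(4)=-3

((0, 0, 2, 0); (0, 0, 2, 2); (1, 1, 0, 0); (0, 2, 0, 0))


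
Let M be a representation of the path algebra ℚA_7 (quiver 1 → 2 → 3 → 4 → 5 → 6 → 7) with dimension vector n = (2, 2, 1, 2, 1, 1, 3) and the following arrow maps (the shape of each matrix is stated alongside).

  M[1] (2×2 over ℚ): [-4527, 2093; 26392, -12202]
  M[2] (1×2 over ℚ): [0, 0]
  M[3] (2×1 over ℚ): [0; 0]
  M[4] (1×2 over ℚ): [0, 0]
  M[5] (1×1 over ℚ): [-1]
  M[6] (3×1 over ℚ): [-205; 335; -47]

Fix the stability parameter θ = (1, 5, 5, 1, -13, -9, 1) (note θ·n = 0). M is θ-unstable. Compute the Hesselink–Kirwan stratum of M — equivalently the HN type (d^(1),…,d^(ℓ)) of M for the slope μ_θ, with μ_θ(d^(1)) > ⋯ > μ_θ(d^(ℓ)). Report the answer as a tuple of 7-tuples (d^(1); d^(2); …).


Barcode: M ≅ I[1,2]^2, I[3,3], I[4,4]^2, I[5,7], I[7,7]^2. HN layers by μ_θ (4 steps, strictly decreasing):
  μ^(1)=5; μ^(2)=1; μ^(3)=-9; μ^(4)=-13

((0, 2, 1, 0, 0, 0, 0); (2, 0, 0, 2, 0, 0, 3); (0, 0, 0, 0, 0, 1, 0); (0, 0, 0, 0, 1, 0, 0))


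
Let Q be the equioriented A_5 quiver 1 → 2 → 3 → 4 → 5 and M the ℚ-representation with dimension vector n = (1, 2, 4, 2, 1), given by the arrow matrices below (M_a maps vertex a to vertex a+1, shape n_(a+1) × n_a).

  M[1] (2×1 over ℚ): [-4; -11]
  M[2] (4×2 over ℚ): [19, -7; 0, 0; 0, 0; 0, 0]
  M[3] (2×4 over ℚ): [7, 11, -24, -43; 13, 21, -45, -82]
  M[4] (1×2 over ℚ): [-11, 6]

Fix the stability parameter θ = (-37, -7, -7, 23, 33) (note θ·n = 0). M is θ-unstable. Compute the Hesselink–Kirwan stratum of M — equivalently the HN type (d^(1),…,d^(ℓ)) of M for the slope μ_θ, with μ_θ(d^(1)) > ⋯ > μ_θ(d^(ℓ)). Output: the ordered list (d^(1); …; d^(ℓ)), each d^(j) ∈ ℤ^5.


Interval decomposition of M: I[1,5], I[2,2], I[3,3]^2, I[3,4].
HN type (ℓ=4): μ^(1)=33; μ^(2)=23; μ^(3)=-7; μ^(4)=-37

((0, 0, 0, 0, 1); (0, 0, 0, 2, 0); (0, 2, 4, 0, 0); (1, 0, 0, 0, 0))


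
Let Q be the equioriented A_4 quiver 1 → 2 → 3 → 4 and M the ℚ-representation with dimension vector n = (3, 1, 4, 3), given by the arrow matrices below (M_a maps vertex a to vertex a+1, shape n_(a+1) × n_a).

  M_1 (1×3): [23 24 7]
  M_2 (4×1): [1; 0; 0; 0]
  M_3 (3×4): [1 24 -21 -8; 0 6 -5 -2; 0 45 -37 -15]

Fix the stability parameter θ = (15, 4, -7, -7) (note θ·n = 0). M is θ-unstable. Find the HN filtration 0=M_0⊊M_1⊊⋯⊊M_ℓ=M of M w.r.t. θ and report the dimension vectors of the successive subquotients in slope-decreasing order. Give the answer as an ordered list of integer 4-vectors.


Interval decomposition of M: I[1,1]^2, I[1,4], I[3,3], I[3,4]^2.
HN type (ℓ=3): μ^(1)=15; μ^(2)=5/4; μ^(3)=-7

((2, 0, 0, 0); (1, 1, 1, 1); (0, 0, 3, 2))


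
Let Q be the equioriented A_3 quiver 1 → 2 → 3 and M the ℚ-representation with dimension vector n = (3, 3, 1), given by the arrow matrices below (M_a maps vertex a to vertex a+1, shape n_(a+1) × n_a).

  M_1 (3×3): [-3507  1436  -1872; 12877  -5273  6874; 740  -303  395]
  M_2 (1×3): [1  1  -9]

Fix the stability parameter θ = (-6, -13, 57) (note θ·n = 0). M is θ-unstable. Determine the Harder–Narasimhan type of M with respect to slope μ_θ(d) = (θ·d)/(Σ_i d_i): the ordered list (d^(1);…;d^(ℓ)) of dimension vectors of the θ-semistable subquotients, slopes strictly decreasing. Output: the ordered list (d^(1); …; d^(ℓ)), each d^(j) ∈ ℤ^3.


Barcode: M ≅ I[1,2]^2, I[1,3]. HN layers by μ_θ (2 steps, strictly decreasing):
  μ^(1)=57; μ^(2)=-19/2

((0, 0, 1); (3, 3, 0))


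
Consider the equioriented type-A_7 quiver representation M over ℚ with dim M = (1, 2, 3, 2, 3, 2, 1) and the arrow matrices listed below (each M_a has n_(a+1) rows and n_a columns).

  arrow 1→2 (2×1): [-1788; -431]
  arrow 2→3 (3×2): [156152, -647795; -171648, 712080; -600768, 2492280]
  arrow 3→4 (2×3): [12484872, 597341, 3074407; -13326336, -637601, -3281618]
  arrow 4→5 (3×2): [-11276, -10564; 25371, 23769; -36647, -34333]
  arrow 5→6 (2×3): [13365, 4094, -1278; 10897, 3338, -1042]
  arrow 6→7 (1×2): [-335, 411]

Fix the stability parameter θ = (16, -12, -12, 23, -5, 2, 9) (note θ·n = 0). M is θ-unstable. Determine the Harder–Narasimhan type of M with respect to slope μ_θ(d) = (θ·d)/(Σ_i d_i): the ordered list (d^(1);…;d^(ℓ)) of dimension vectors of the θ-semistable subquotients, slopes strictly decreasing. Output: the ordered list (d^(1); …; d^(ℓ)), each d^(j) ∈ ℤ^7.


Barcode: M ≅ I[1,3], I[2,2], I[3,4], I[3,5], I[5,6], I[5,7]. HN layers by μ_θ (6 steps, strictly decreasing):
  μ^(1)=23; μ^(2)=9; μ^(3)=2; μ^(4)=-8/3; μ^(5)=-5; μ^(6)=-12

((0, 0, 0, 1, 0, 0, 0); (0, 0, 0, 1, 1, 0, 1); (0, 0, 0, 0, 0, 2, 0); (1, 1, 1, 0, 0, 0, 0); (0, 0, 0, 0, 2, 0, 0); (0, 1, 2, 0, 0, 0, 0))


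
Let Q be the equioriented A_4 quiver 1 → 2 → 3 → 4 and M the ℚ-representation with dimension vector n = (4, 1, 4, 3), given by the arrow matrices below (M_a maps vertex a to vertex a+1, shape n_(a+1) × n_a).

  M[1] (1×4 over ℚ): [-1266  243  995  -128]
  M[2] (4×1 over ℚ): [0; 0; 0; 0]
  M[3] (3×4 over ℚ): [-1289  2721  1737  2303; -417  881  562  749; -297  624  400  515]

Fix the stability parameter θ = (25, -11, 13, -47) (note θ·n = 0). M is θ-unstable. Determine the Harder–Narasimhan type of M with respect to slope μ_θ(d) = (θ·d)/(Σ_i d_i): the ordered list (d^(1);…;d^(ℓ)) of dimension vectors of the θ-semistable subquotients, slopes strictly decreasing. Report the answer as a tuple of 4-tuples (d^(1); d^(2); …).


Interval decomposition of M: I[1,1]^3, I[1,2], I[3,3], I[3,4]^3.
HN type (ℓ=4): μ^(1)=25; μ^(2)=13; μ^(3)=7; μ^(4)=-17

((3, 0, 0, 0); (0, 0, 1, 0); (1, 1, 0, 0); (0, 0, 3, 3))


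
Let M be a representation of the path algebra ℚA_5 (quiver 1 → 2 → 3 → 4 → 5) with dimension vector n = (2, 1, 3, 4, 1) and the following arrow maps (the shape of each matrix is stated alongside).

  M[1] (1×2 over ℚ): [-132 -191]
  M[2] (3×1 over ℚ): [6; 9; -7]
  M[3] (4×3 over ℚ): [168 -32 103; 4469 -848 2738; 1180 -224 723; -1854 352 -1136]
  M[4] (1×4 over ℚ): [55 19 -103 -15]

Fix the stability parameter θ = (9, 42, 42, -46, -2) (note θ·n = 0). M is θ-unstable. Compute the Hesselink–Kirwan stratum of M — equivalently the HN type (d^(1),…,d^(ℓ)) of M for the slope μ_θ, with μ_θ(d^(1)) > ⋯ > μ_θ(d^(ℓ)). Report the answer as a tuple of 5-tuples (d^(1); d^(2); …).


Via rank(M_{q-1}∘⋯∘M_p): M ≅ I[1,1], I[1,4], I[3,3], I[3,5], I[4,4]^2.
μ_θ-semistable layers: μ^(1)=42; μ^(2)=38/3; μ^(3)=9; μ^(4)=-2; μ^(5)=-46

((0, 0, 1, 0, 0); (0, 1, 1, 1, 0); (2, 0, 0, 0, 0); (0, 0, 1, 1, 1); (0, 0, 0, 2, 0))


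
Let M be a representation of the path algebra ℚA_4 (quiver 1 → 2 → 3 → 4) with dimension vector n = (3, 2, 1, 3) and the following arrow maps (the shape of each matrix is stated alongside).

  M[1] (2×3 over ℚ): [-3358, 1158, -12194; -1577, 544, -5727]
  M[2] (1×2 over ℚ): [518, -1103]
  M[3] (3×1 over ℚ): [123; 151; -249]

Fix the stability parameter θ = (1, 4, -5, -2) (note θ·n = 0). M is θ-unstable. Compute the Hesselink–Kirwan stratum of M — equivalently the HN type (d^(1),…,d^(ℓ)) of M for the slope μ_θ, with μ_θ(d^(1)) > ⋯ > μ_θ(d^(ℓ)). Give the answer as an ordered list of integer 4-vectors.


Via rank(M_{q-1}∘⋯∘M_p): M ≅ I[1,1], I[1,2], I[1,4], I[4,4]^2.
μ_θ-semistable layers: μ^(1)=4; μ^(2)=1; μ^(3)=-1/2; μ^(4)=-2

((0, 1, 0, 0); (2, 0, 0, 0); (1, 1, 1, 1); (0, 0, 0, 2))


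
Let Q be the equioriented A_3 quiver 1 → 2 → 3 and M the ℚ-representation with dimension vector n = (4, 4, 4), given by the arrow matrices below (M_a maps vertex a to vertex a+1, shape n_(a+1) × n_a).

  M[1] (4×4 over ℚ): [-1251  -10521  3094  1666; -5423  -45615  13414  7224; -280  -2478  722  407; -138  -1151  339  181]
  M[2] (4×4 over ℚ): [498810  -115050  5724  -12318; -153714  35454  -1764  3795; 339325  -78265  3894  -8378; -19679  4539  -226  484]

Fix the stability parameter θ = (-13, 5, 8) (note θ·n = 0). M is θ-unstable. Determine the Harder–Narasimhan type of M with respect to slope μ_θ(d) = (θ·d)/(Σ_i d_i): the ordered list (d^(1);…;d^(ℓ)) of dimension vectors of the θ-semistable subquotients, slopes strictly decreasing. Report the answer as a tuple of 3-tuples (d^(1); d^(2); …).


Interval decomposition of M: I[1,2]^2, I[1,3]^2, I[3,3]^2.
HN type (ℓ=3): μ^(1)=8; μ^(2)=5; μ^(3)=-13

((0, 0, 4); (0, 4, 0); (4, 0, 0))


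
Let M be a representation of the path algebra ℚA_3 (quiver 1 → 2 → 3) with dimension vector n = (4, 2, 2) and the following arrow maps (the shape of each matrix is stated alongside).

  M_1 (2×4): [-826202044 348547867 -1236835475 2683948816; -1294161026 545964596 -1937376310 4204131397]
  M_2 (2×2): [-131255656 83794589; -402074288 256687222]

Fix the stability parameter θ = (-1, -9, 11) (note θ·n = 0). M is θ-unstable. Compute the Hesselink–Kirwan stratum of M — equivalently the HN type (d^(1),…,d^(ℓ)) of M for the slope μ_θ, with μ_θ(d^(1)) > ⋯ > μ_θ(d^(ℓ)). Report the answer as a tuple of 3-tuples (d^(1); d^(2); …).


Barcode: M ≅ I[1,1]^2, I[1,2], I[1,3], I[3,3]. HN layers by μ_θ (3 steps, strictly decreasing):
  μ^(1)=11; μ^(2)=-1; μ^(3)=-5

((0, 0, 2); (2, 0, 0); (2, 2, 0))


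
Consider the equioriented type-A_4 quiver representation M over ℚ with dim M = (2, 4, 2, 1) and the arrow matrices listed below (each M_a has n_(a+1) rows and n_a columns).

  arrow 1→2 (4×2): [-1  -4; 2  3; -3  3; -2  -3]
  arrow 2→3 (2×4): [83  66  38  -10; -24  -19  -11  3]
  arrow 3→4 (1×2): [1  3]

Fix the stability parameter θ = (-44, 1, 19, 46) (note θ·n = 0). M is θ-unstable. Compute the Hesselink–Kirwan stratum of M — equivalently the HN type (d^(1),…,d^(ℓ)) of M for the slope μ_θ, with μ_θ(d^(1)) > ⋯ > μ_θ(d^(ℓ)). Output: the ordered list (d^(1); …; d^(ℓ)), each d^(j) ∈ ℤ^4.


Via rank(M_{q-1}∘⋯∘M_p): M ≅ I[1,3], I[1,4], I[2,2]^2.
μ_θ-semistable layers: μ^(1)=46; μ^(2)=19; μ^(3)=1; μ^(4)=-44

((0, 0, 0, 1); (0, 0, 2, 0); (0, 4, 0, 0); (2, 0, 0, 0))


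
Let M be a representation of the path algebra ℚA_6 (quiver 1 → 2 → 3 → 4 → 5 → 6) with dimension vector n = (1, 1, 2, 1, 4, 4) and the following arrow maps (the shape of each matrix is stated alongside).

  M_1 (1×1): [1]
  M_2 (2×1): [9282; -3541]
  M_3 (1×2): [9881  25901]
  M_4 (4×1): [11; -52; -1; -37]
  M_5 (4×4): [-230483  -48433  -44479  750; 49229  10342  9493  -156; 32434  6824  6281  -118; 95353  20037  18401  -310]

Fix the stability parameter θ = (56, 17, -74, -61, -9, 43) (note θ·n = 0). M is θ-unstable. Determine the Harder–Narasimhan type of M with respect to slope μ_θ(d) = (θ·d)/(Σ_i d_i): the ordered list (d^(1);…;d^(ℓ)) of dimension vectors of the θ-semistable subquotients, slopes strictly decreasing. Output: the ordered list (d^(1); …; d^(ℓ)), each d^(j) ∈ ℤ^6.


Interval decomposition of M: I[1,6], I[3,3], I[5,6]^3.
HN type (ℓ=4): μ^(1)=43; μ^(2)=-9; μ^(3)=-31/2; μ^(4)=-74

((0, 0, 0, 0, 0, 4); (0, 0, 0, 0, 4, 0); (1, 1, 1, 1, 0, 0); (0, 0, 1, 0, 0, 0))


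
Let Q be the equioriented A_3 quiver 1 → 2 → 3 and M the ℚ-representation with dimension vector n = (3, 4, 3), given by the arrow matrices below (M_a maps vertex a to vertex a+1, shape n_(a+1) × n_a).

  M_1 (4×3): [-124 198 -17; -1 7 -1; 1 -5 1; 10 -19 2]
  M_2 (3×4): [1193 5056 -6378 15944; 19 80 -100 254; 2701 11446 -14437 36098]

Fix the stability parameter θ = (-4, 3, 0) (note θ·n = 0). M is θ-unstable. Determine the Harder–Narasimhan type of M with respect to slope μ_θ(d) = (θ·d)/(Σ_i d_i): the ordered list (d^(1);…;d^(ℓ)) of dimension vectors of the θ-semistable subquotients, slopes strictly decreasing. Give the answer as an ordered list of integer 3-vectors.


Interval decomposition of M: I[1,3]^3, I[2,2].
HN type (ℓ=3): μ^(1)=3; μ^(2)=3/2; μ^(3)=-4

((0, 1, 0); (0, 3, 3); (3, 0, 0))


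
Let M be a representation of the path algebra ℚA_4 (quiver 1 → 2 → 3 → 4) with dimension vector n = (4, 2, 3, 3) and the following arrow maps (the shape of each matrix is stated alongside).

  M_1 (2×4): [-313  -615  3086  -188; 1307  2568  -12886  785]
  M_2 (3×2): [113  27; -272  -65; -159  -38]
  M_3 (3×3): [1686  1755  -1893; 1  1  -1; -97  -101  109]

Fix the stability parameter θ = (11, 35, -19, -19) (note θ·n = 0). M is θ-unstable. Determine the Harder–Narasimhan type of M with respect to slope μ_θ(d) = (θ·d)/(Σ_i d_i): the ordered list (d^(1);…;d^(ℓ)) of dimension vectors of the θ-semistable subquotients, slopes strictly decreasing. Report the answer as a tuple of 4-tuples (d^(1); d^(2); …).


Via rank(M_{q-1}∘⋯∘M_p): M ≅ I[1,1]^2, I[1,3], I[1,4], I[3,4], I[4,4].
μ_θ-semistable layers: μ^(1)=11; μ^(2)=9; μ^(3)=2; μ^(4)=-19

((2, 0, 0, 0); (1, 1, 1, 0); (1, 1, 1, 1); (0, 0, 1, 2))


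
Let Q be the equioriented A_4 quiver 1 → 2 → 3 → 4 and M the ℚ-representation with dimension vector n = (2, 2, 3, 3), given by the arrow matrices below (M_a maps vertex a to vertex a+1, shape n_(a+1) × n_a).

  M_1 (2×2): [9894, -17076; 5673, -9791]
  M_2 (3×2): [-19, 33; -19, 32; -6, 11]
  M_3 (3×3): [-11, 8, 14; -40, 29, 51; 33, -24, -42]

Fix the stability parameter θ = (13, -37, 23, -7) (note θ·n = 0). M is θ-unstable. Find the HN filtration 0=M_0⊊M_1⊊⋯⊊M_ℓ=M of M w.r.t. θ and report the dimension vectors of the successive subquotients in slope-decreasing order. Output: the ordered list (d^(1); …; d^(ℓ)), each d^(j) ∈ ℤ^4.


Barcode: M ≅ I[1,4]^2, I[3,3], I[4,4]. HN layers by μ_θ (4 steps, strictly decreasing):
  μ^(1)=23; μ^(2)=8; μ^(3)=-7; μ^(4)=-12

((0, 0, 1, 0); (0, 0, 2, 2); (0, 0, 0, 1); (2, 2, 0, 0))
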